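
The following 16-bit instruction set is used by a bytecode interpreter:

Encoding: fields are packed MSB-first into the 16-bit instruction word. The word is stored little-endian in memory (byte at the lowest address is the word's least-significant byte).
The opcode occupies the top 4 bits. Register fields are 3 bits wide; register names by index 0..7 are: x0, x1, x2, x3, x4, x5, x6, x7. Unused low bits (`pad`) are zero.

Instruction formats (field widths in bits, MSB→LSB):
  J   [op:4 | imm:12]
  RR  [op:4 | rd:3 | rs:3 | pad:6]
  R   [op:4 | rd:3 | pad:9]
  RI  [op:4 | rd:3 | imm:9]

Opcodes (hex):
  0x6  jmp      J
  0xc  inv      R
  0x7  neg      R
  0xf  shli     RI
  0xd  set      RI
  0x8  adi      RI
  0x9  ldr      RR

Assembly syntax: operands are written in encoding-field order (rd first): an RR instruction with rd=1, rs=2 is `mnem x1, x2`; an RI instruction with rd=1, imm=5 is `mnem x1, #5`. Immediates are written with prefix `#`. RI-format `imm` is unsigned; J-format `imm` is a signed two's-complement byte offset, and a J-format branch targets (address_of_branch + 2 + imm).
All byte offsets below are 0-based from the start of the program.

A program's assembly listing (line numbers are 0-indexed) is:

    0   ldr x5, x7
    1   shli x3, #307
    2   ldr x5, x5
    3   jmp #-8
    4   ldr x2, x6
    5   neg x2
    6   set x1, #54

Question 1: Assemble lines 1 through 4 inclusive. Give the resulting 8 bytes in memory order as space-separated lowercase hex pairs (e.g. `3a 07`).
33 f7 40 9b f8 6f 80 95

1. shli fields op=0xf:4|rd=3:3|imm=307:9 → word f733h → 33 f7
2. ldr fields op=0x9:4|rd=5:3|rs=5:3|pad=0:6 → word 9b40h → 40 9b
3. jmp fields op=0x6:4|imm=-8:12 → word 6ff8h → f8 6f
4. ldr fields op=0x9:4|rd=2:3|rs=6:3|pad=0:6 → word 9580h → 80 95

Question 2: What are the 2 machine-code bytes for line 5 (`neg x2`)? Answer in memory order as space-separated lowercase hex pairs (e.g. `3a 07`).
5. neg fields op=0x7:4|rd=2:3|pad=0:9 → word 7400h → 00 74

00 74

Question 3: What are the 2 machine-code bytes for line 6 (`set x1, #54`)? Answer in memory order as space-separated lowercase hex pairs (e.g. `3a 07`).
36 d2

L6: set op=0xd:4|rd=1:3|imm=54:9 ⇒ 0xd236 ⇒ little 36 d2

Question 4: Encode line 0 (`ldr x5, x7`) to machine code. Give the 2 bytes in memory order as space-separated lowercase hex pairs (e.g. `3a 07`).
L0: ldr op=0x9:4|rd=5:3|rs=7:3|pad=0:6 ⇒ 0x9bc0 ⇒ little c0 9b

c0 9b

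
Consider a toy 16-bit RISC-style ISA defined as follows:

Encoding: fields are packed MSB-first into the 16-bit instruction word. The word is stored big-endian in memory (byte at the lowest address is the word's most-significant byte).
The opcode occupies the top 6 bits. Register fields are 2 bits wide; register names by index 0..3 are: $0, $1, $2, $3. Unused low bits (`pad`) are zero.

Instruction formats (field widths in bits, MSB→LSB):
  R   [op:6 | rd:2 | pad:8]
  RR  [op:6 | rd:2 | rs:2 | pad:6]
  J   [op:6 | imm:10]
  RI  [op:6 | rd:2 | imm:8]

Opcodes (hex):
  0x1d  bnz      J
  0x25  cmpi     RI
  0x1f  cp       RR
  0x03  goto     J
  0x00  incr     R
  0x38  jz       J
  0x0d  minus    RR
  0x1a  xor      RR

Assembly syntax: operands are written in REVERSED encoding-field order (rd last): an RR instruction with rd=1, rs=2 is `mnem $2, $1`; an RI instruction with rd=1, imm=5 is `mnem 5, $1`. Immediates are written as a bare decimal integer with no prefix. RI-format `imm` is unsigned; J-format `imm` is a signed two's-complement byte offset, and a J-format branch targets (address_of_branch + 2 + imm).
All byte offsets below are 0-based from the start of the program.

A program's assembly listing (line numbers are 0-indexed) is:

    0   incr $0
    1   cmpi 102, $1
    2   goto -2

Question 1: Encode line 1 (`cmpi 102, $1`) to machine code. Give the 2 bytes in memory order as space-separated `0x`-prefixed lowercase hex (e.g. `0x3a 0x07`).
0x95 0x66

line 1 (cmpi): pack op=0x25:6|rd=1:2|imm=102:8 = 0x9566; big→ 95 66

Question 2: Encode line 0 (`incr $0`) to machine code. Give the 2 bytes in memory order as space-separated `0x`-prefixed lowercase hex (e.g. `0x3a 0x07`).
line 0 (incr): pack op=0x0:6|rd=0:2|pad=0:8 = 0x0000; big→ 00 00

0x00 0x00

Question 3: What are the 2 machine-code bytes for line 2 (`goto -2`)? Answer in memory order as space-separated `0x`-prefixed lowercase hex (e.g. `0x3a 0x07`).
L2: goto op=0x3:6|imm=-2:10 ⇒ 0x0ffe ⇒ big 0f fe

0x0f 0xfe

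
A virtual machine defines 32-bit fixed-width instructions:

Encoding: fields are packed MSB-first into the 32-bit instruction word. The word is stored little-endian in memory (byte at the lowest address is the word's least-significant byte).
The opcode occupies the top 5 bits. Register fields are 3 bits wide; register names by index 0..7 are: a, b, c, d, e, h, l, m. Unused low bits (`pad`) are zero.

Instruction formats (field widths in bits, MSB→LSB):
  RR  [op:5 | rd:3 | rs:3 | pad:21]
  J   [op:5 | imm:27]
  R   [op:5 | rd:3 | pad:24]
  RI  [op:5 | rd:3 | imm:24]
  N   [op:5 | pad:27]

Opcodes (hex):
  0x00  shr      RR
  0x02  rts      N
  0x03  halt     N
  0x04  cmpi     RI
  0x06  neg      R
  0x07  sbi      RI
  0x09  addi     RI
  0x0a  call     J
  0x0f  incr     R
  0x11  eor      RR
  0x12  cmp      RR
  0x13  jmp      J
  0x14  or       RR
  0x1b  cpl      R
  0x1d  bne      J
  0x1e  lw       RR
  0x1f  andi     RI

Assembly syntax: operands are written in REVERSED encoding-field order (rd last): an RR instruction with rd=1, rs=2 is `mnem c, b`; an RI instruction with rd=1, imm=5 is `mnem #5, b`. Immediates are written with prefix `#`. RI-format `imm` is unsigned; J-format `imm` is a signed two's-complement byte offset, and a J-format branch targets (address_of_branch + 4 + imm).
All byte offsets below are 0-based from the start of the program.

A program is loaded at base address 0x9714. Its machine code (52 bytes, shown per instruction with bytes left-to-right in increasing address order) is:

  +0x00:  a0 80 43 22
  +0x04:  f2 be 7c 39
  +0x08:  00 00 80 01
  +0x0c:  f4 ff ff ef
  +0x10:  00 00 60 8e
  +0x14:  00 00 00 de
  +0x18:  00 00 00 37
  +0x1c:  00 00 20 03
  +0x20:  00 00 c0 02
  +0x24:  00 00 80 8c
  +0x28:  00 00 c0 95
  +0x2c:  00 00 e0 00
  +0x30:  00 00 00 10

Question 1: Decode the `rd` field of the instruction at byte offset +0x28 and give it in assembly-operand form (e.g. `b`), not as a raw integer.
@+28  little-endian(00 00 c0 95) = 0x95c00000
  top 5b → 0x12 → cmp [RR]
  rd@[26:24]=0x5 ⇒ h
  rs@[23:21]=0x6 ⇒ l

h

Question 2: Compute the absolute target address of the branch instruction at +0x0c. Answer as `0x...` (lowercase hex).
@+0c  little-endian(f4 ff ff ef) = 0xeffffff4
  op=0xeffffff4>>27=0x1d ⇒ bne (J)
  imm: (w>>0)&0x7ffffff=0x7fffff4 (s27→-12) → #-12
  target = base 0x9714 + off 0x0c + 4 + imm -12 = 0x9718

0x9718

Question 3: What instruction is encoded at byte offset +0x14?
cpl l

[14] 00 00 00 de → 0xde000000
  op=0xde000000>>27=0x1b ⇒ cpl (R)
  [26:24] rd=6 = l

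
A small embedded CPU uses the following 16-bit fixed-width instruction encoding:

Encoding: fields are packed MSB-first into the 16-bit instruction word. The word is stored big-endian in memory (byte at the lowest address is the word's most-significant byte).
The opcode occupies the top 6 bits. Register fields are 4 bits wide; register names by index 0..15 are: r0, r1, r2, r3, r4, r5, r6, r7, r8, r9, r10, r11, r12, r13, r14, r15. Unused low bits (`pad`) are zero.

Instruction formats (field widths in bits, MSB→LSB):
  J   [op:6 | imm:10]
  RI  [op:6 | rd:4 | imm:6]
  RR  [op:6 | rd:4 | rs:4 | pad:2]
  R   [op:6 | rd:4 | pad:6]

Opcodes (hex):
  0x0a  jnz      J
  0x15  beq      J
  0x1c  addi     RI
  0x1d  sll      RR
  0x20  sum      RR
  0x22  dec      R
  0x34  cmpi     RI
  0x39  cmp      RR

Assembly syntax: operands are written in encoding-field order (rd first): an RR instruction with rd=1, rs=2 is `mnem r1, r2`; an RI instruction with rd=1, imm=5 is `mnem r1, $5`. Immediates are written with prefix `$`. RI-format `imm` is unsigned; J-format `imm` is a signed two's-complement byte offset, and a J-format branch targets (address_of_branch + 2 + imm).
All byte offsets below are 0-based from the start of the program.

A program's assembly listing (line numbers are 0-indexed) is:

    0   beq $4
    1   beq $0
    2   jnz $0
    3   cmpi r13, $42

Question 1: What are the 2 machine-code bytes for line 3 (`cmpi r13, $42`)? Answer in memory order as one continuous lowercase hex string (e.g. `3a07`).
d36a

3. cmpi fields op=0x34:6|rd=13:4|imm=42:6 → word d36ah → d3 6a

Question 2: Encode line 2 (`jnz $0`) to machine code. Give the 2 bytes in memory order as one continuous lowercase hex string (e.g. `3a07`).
2. jnz fields op=0xa:6|imm=0:10 → word 2800h → 28 00

2800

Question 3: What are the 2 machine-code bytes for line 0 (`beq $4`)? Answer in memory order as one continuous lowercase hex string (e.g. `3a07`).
5404

L0: beq op=0x15:6|imm=4:10 ⇒ 0x5404 ⇒ big 54 04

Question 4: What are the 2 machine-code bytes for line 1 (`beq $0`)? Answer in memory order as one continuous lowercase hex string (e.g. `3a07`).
line 1 (beq): pack op=0x15:6|imm=0:10 = 0x5400; big→ 54 00

5400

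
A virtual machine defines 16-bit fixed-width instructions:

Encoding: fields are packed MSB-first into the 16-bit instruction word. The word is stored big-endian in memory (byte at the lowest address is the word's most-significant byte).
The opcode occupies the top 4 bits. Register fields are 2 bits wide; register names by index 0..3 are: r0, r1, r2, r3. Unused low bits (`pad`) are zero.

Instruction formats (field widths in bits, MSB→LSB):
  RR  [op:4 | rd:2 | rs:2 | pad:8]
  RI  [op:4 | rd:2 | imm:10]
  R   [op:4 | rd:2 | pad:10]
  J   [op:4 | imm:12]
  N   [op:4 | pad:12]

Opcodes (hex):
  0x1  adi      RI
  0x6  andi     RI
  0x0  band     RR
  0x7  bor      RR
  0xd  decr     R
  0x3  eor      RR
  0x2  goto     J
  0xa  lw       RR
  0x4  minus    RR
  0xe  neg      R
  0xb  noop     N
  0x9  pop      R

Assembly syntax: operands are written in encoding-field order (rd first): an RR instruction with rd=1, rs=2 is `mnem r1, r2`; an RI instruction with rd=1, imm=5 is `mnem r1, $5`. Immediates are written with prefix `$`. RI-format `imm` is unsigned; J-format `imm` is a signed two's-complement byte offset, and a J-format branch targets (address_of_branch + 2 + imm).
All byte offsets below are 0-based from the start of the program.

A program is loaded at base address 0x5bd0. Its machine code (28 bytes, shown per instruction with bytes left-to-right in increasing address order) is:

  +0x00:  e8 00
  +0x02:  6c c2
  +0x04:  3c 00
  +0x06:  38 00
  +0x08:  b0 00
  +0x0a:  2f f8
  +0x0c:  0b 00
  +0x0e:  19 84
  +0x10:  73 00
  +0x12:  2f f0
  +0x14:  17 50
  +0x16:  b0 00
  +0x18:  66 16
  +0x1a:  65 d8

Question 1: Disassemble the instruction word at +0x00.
+0x00: e8 00 ⇒ word 0xe800 (big)
  top 4b → 0xe → neg [R]
  rd@[11:10]=0x2 ⇒ r2

neg r2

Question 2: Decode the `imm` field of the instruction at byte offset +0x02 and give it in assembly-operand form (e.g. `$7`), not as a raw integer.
$194

off 0x02: read 6c c2 as big → 0x6cc2
  op=0x6cc2>>12=0x6 ⇒ andi (RI)
  [11:10] rd=3 = r3
  [9:0] imm=194 = $194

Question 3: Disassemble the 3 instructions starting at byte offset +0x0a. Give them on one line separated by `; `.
+0x0a: 2f f8 ⇒ word 0x2ff8 (big)
  op=0x2ff8>>12=0x2 ⇒ goto (J)
  [11:0] imm=4088 (s12→-8) = $-8
+0x0c: 0b 00 ⇒ word 0x0b00 (big)
  op=0x0b00>>12=0x0 ⇒ band (RR)
  [11:10] rd=2 = r2
  [9:8] rs=3 = r3
+0x0e: 19 84 ⇒ word 0x1984 (big)
  op=0x1984>>12=0x1 ⇒ adi (RI)
  [11:10] rd=2 = r2
  [9:0] imm=388 = $388

goto $-8; band r2, r3; adi r2, $388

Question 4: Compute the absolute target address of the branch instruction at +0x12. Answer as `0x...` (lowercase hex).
@+12  big-endian(2f f0) = 0x2ff0
  op=0x2ff0>>12=0x2 ⇒ goto (J)
  [11:0] imm=4080 (s12→-16) = $-16
  target = base 0x5bd0 + off 0x12 + 2 + imm -16 = 0x5bd4

0x5bd4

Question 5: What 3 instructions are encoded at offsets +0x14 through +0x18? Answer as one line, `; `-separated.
adi r1, $848; noop; andi r1, $534

@+14  big-endian(17 50) = 0x1750
  opcode bits[15:12]=0x1: adi/RI
  [11:10] rd=1 = r1
  [9:0] imm=848 = $848
@+16  big-endian(b0 00) = 0xb000
  opcode bits[15:12]=0xb: noop/N
@+18  big-endian(66 16) = 0x6616
  opcode bits[15:12]=0x6: andi/RI
  [11:10] rd=1 = r1
  [9:0] imm=534 = $534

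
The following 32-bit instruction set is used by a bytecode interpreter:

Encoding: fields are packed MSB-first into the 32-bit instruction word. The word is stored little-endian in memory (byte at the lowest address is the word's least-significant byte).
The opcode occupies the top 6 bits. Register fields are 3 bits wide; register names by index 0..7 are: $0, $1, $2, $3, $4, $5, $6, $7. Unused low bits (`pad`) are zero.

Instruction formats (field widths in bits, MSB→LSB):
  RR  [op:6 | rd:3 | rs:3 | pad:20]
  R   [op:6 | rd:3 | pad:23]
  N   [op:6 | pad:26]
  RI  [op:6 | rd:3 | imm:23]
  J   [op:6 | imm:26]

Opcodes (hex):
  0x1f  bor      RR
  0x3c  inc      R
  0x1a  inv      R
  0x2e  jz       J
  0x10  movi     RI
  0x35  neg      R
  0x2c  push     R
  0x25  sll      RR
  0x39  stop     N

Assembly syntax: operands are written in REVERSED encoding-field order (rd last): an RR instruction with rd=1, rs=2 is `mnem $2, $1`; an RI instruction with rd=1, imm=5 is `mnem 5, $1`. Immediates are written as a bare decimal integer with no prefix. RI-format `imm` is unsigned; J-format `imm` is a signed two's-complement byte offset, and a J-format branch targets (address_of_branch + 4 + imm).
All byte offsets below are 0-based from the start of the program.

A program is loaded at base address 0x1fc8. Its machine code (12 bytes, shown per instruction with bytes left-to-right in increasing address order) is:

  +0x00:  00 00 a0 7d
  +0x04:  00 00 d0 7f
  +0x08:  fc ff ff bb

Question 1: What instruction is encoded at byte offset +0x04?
bor $5, $7

+0x04: 00 00 d0 7f ⇒ word 0x7fd00000 (little)
  opcode bits[31:26]=0x1f: bor/RR
  [25:23] rd=7 = $7
  [22:20] rs=5 = $5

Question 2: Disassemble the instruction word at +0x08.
jz -4

+0x08: fc ff ff bb ⇒ word 0xbbfffffc (little)
  opcode bits[31:26]=0x2e: jz/J
  imm: (w>>0)&0x3ffffff=0x3fffffc (s26→-4) → -4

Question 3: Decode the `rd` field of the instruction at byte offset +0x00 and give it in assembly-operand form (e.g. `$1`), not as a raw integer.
$3

@+00  little-endian(00 00 a0 7d) = 0x7da00000
  opcode bits[31:26]=0x1f: bor/RR
  [25:23] rd=3 = $3
  [22:20] rs=2 = $2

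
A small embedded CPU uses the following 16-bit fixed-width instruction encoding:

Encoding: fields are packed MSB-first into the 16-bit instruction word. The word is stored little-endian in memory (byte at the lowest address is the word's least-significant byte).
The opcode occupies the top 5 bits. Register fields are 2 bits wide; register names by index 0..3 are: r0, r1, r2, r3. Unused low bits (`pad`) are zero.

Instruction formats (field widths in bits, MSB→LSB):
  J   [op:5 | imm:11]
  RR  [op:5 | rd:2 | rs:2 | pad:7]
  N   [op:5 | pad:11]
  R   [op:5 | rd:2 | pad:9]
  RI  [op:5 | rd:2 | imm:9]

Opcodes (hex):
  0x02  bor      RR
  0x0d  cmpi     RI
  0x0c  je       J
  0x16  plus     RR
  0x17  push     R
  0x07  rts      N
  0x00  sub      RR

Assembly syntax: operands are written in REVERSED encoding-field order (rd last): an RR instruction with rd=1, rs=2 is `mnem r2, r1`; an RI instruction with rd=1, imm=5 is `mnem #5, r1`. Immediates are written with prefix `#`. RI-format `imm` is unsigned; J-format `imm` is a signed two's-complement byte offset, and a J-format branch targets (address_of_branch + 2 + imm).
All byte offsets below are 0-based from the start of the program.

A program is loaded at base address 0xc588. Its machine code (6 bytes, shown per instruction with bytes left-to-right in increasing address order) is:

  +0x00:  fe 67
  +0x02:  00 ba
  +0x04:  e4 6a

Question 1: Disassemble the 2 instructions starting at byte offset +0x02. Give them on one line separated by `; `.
push r1; cmpi #228, r1

off 0x02: read 00 ba as little → 0xba00
  op=0xba00>>11=0x17 ⇒ push (R)
  rd: (w>>9)&0x3=0x1 → r1
off 0x04: read e4 6a as little → 0x6ae4
  op=0x6ae4>>11=0xd ⇒ cmpi (RI)
  rd: (w>>9)&0x3=0x1 → r1
  imm: (w>>0)&0x1ff=0xe4 → #228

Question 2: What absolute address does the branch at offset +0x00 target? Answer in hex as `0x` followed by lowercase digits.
@+00  little-endian(fe 67) = 0x67fe
  top 5b → 0xc → je [J]
  imm@[10:0]=0x7fe (s11→-2) ⇒ #-2
  target = base 0xc588 + off 0x00 + 2 + imm -2 = 0xc588

0xc588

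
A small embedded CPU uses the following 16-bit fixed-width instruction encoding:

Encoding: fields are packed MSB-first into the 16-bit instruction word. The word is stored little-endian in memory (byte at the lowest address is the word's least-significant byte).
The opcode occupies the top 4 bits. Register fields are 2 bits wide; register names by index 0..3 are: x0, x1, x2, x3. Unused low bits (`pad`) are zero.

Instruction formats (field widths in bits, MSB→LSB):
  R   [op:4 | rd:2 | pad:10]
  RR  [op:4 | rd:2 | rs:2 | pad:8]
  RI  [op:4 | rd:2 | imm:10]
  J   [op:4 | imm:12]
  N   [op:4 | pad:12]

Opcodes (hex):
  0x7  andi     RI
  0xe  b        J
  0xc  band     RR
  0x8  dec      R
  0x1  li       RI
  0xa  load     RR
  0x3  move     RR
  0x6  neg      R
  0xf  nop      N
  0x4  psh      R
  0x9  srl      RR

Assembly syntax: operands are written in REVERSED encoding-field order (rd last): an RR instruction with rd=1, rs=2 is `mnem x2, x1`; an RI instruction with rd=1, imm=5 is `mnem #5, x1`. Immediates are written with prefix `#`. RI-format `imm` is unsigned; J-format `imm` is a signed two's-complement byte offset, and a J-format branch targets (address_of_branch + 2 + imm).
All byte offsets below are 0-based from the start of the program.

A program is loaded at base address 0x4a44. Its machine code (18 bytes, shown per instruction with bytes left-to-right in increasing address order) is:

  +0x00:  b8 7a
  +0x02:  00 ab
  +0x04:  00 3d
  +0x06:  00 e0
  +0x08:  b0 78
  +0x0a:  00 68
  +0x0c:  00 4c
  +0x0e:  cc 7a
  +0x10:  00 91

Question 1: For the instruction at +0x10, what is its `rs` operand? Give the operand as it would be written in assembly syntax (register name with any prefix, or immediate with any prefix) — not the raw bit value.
[10] 00 91 → 0x9100
  opcode bits[15:12]=0x9: srl/RR
  [11:10] rd=0 = x0
  [9:8] rs=1 = x1

x1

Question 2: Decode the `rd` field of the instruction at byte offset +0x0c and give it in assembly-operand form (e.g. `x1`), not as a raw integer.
x3

@+0c  little-endian(00 4c) = 0x4c00
  opcode bits[15:12]=0x4: psh/R
  rd@[11:10]=0x3 ⇒ x3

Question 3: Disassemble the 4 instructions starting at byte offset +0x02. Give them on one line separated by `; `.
@+02  little-endian(00 ab) = 0xab00
  opcode bits[15:12]=0xa: load/RR
  rd@[11:10]=0x2 ⇒ x2
  rs@[9:8]=0x3 ⇒ x3
@+04  little-endian(00 3d) = 0x3d00
  opcode bits[15:12]=0x3: move/RR
  rd@[11:10]=0x3 ⇒ x3
  rs@[9:8]=0x1 ⇒ x1
@+06  little-endian(00 e0) = 0xe000
  opcode bits[15:12]=0xe: b/J
  imm@[11:0]=0x0 ⇒ #0
@+08  little-endian(b0 78) = 0x78b0
  opcode bits[15:12]=0x7: andi/RI
  rd@[11:10]=0x2 ⇒ x2
  imm@[9:0]=0xb0 ⇒ #176

load x3, x2; move x1, x3; b #0; andi #176, x2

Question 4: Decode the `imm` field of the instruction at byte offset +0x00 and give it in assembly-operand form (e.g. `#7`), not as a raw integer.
#696

+0x00: b8 7a ⇒ word 0x7ab8 (little)
  opcode bits[15:12]=0x7: andi/RI
  rd@[11:10]=0x2 ⇒ x2
  imm@[9:0]=0x2b8 ⇒ #696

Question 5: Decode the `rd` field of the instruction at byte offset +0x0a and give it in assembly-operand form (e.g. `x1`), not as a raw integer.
x2

+0x0a: 00 68 ⇒ word 0x6800 (little)
  op=0x6800>>12=0x6 ⇒ neg (R)
  [11:10] rd=2 = x2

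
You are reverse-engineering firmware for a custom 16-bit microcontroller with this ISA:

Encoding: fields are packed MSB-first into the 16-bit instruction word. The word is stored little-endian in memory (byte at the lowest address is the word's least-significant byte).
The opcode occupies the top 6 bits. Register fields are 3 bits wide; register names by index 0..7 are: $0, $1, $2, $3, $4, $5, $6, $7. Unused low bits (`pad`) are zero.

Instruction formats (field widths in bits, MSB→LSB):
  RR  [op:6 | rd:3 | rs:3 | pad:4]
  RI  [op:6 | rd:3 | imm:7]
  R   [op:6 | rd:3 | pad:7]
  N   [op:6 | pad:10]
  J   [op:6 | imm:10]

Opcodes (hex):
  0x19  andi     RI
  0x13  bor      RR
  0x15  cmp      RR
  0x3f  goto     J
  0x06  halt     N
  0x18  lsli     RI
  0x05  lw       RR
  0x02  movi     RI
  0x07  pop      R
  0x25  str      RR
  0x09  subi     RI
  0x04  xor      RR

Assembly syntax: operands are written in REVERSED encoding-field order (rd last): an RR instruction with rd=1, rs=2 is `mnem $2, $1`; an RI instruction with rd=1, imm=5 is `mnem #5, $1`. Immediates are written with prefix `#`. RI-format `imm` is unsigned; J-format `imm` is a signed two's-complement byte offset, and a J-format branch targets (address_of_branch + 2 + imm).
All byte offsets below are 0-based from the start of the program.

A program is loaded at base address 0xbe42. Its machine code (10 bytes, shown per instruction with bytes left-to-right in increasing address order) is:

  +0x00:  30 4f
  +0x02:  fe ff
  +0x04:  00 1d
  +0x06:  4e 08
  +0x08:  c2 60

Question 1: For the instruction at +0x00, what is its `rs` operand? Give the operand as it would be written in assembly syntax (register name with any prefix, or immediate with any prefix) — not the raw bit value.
@+00  little-endian(30 4f) = 0x4f30
  op=0x4f30>>10=0x13 ⇒ bor (RR)
  rd@[9:7]=0x6 ⇒ $6
  rs@[6:4]=0x3 ⇒ $3

$3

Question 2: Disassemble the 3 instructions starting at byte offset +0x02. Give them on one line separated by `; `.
off 0x02: read fe ff as little → 0xfffe
  top 6b → 0x3f → goto [J]
  imm: (w>>0)&0x3ff=0x3fe (s10→-2) → #-2
off 0x04: read 00 1d as little → 0x1d00
  top 6b → 0x7 → pop [R]
  rd: (w>>7)&0x7=0x2 → $2
off 0x06: read 4e 08 as little → 0x084e
  top 6b → 0x2 → movi [RI]
  rd: (w>>7)&0x7=0x0 → $0
  imm: (w>>0)&0x7f=0x4e → #78

goto #-2; pop $2; movi #78, $0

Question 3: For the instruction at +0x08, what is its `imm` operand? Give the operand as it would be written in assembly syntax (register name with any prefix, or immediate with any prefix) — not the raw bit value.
#66

@+08  little-endian(c2 60) = 0x60c2
  op=0x60c2>>10=0x18 ⇒ lsli (RI)
  rd@[9:7]=0x1 ⇒ $1
  imm@[6:0]=0x42 ⇒ #66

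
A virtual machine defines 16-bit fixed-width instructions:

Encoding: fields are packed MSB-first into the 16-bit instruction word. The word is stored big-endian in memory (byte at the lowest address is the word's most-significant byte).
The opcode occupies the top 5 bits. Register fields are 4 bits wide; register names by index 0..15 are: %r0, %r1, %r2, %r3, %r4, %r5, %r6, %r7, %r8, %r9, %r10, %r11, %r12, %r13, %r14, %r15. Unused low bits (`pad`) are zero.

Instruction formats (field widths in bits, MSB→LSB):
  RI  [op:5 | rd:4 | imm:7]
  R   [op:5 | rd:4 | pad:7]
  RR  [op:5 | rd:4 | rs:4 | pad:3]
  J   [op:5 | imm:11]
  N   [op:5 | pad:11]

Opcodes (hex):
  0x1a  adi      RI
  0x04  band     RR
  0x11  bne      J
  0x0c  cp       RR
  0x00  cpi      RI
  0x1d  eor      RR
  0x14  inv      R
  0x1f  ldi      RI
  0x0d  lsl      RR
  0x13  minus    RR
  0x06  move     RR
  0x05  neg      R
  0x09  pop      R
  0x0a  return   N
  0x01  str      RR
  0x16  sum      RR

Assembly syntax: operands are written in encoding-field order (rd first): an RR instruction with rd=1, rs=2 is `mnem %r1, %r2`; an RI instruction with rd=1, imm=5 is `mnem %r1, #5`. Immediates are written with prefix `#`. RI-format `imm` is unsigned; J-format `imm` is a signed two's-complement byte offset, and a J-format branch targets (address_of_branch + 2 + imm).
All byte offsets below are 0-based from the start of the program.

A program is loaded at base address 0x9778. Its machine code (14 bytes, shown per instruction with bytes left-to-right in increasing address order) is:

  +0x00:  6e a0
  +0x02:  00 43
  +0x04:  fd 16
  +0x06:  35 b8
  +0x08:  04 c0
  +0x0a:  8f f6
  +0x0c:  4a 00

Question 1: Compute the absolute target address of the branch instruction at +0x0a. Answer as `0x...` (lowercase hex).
off 0x0a: read 8f f6 as big → 0x8ff6
  opcode bits[15:11]=0x11: bne/J
  imm@[10:0]=0x7f6 (s11→-10) ⇒ #-10
  target = base 0x9778 + off 0x0a + 2 + imm -10 = 0x977a

0x977a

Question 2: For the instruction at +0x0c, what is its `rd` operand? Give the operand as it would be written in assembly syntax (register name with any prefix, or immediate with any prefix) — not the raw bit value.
%r4

+0x0c: 4a 00 ⇒ word 0x4a00 (big)
  opcode bits[15:11]=0x9: pop/R
  rd: (w>>7)&0xf=0x4 → %r4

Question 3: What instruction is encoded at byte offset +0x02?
[02] 00 43 → 0x0043
  opcode bits[15:11]=0x0: cpi/RI
  [10:7] rd=0 = %r0
  [6:0] imm=67 = #67

cpi %r0, #67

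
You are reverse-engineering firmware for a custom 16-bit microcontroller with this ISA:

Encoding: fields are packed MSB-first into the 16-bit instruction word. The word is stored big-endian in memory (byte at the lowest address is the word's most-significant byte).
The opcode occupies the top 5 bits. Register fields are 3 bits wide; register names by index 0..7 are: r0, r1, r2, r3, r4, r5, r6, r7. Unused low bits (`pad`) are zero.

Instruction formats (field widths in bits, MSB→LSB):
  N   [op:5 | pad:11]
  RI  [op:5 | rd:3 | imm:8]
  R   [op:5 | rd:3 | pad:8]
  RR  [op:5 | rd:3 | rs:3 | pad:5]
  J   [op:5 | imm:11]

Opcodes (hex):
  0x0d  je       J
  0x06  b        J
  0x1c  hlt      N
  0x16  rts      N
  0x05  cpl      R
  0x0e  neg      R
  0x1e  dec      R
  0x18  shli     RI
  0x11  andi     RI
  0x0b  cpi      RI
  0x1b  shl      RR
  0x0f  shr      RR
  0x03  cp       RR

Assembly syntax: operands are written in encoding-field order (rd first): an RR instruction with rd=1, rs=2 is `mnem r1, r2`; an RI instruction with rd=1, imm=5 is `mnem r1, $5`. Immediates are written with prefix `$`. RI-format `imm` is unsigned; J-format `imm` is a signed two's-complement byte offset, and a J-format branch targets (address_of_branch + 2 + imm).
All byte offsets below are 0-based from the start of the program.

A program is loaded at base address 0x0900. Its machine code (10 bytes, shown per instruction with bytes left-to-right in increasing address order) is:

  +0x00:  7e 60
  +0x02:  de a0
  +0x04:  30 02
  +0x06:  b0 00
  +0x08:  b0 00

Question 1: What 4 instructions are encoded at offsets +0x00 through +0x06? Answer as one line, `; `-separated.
shr r6, r3; shl r6, r5; b $2; rts

@+00  big-endian(7e 60) = 0x7e60
  opcode bits[15:11]=0xf: shr/RR
  rd: (w>>8)&0x7=0x6 → r6
  rs: (w>>5)&0x7=0x3 → r3
@+02  big-endian(de a0) = 0xdea0
  opcode bits[15:11]=0x1b: shl/RR
  rd: (w>>8)&0x7=0x6 → r6
  rs: (w>>5)&0x7=0x5 → r5
@+04  big-endian(30 02) = 0x3002
  opcode bits[15:11]=0x6: b/J
  imm: (w>>0)&0x7ff=0x2 → $2
@+06  big-endian(b0 00) = 0xb000
  opcode bits[15:11]=0x16: rts/N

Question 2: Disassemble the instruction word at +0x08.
rts

[08] b0 00 → 0xb000
  op=0xb000>>11=0x16 ⇒ rts (N)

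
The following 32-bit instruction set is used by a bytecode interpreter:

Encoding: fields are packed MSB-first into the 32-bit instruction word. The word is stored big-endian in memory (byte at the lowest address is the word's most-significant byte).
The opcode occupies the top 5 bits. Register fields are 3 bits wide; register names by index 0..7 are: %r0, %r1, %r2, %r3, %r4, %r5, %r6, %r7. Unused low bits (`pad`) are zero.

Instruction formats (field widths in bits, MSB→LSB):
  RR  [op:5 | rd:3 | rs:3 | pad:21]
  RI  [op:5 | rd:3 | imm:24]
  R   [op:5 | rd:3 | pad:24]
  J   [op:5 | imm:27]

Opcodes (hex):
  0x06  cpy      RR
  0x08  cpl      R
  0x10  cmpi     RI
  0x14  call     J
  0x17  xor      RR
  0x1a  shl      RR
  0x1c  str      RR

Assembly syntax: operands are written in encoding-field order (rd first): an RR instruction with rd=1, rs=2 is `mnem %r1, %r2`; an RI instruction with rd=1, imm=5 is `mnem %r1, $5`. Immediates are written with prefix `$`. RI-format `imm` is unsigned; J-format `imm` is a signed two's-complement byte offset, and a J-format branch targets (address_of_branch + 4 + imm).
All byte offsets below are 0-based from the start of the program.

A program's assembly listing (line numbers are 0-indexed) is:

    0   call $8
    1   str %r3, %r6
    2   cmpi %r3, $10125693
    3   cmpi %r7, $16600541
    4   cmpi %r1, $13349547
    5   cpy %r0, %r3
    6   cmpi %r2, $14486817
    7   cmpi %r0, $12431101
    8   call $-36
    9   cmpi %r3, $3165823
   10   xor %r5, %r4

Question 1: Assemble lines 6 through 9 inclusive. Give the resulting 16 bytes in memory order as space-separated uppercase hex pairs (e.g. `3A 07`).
6. cmpi fields op=0x10:5|rd=2:3|imm=14486817:24 → word 82dd0d21h → 82 dd 0d 21
7. cmpi fields op=0x10:5|rd=0:3|imm=12431101:24 → word 80bdaefdh → 80 bd ae fd
8. call fields op=0x14:5|imm=-36:27 → word a7ffffdch → a7 ff ff dc
9. cmpi fields op=0x10:5|rd=3:3|imm=3165823:24 → word 83304e7fh → 83 30 4e 7f

82 DD 0D 21 80 BD AE FD A7 FF FF DC 83 30 4E 7F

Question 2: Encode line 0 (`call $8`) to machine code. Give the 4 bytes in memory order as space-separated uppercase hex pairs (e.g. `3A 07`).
A0 00 00 08

0. call fields op=0x14:5|imm=8:27 → word a0000008h → a0 00 00 08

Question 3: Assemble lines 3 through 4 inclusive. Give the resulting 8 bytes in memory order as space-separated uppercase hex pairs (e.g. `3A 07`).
line 3 (cmpi): pack op=0x10:5|rd=7:3|imm=16600541:24 = 0x87fd4ddd; big→ 87 fd 4d dd
line 4 (cmpi): pack op=0x10:5|rd=1:3|imm=13349547:24 = 0x81cbb2ab; big→ 81 cb b2 ab

87 FD 4D DD 81 CB B2 AB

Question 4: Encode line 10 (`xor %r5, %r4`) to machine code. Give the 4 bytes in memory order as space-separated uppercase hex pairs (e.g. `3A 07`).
BD 80 00 00

L10: xor op=0x17:5|rd=5:3|rs=4:3|pad=0:21 ⇒ 0xbd800000 ⇒ big bd 80 00 00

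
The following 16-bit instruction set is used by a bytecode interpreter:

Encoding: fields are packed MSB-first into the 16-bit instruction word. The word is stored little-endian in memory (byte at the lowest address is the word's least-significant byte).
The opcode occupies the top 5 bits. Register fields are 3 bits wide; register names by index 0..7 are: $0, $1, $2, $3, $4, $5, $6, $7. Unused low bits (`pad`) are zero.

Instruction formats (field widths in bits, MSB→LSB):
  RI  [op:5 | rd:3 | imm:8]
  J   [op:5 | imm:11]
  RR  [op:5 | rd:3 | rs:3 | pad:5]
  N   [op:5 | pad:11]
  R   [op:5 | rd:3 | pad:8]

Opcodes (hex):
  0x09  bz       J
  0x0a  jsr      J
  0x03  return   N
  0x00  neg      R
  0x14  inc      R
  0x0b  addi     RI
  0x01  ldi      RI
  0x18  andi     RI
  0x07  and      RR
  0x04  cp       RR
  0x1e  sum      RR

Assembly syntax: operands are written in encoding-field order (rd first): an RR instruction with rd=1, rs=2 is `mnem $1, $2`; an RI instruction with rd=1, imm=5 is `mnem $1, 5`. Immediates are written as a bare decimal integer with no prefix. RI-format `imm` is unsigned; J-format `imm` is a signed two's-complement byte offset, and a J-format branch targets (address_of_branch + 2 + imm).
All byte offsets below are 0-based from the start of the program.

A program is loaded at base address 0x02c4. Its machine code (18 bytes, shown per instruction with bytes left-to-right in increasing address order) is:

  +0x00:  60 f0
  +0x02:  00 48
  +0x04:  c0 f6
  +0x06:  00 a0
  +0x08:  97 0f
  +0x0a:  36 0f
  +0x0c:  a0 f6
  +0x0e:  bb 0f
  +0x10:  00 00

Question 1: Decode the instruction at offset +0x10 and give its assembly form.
[10] 00 00 → 0x0000
  top 5b → 0x0 → neg [R]
  rd@[10:8]=0x0 ⇒ $0

neg $0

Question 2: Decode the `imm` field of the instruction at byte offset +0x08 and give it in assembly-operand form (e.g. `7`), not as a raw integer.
+0x08: 97 0f ⇒ word 0x0f97 (little)
  top 5b → 0x1 → ldi [RI]
  rd@[10:8]=0x7 ⇒ $7
  imm@[7:0]=0x97 ⇒ 151

151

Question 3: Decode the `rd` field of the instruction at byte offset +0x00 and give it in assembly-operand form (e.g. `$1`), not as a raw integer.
@+00  little-endian(60 f0) = 0xf060
  op=0xf060>>11=0x1e ⇒ sum (RR)
  rd: (w>>8)&0x7=0x0 → $0
  rs: (w>>5)&0x7=0x3 → $3

$0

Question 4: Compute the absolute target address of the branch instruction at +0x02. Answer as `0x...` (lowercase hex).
[02] 00 48 → 0x4800
  opcode bits[15:11]=0x9: bz/J
  [10:0] imm=0 = 0
  target = base 0x02c4 + off 0x02 + 2 + imm 0 = 0x02c8

0x02c8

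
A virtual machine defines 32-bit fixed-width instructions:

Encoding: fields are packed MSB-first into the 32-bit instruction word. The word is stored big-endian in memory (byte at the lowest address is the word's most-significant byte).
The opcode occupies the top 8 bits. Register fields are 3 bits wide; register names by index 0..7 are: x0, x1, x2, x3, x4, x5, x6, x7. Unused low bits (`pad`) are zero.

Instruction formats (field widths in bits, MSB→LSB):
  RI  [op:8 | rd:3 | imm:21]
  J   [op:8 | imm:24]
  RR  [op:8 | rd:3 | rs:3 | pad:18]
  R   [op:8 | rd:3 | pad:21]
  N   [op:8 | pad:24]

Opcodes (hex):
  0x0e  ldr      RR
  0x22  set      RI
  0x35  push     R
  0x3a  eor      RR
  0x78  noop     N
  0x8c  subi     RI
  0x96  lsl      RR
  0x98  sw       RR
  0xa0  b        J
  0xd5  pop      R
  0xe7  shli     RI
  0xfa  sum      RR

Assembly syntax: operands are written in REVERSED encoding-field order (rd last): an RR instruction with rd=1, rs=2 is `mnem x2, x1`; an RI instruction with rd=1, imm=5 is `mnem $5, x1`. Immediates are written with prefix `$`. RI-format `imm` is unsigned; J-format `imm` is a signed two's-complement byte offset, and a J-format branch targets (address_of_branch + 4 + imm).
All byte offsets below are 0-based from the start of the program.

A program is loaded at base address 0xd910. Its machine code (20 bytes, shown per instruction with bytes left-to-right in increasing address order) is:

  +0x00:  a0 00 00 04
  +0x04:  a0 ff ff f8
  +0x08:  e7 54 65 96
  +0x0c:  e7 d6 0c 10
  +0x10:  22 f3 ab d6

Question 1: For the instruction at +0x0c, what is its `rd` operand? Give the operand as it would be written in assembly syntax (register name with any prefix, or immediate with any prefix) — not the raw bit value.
x6

off 0x0c: read e7 d6 0c 10 as big → 0xe7d60c10
  opcode bits[31:24]=0xe7: shli/RI
  rd: (w>>21)&0x7=0x6 → x6
  imm: (w>>0)&0x1fffff=0x160c10 → $1444880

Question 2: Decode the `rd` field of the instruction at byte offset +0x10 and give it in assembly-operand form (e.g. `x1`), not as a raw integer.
+0x10: 22 f3 ab d6 ⇒ word 0x22f3abd6 (big)
  top 8b → 0x22 → set [RI]
  rd: (w>>21)&0x7=0x7 → x7
  imm: (w>>0)&0x1fffff=0x13abd6 → $1289174

x7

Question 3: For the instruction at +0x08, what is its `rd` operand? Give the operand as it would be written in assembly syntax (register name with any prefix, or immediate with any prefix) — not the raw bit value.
off 0x08: read e7 54 65 96 as big → 0xe7546596
  top 8b → 0xe7 → shli [RI]
  rd@[23:21]=0x2 ⇒ x2
  imm@[20:0]=0x146596 ⇒ $1336726

x2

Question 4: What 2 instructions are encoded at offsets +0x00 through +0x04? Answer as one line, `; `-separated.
@+00  big-endian(a0 00 00 04) = 0xa0000004
  top 8b → 0xa0 → b [J]
  [23:0] imm=4 = $4
@+04  big-endian(a0 ff ff f8) = 0xa0fffff8
  top 8b → 0xa0 → b [J]
  [23:0] imm=16777208 (s24→-8) = $-8

b $4; b $-8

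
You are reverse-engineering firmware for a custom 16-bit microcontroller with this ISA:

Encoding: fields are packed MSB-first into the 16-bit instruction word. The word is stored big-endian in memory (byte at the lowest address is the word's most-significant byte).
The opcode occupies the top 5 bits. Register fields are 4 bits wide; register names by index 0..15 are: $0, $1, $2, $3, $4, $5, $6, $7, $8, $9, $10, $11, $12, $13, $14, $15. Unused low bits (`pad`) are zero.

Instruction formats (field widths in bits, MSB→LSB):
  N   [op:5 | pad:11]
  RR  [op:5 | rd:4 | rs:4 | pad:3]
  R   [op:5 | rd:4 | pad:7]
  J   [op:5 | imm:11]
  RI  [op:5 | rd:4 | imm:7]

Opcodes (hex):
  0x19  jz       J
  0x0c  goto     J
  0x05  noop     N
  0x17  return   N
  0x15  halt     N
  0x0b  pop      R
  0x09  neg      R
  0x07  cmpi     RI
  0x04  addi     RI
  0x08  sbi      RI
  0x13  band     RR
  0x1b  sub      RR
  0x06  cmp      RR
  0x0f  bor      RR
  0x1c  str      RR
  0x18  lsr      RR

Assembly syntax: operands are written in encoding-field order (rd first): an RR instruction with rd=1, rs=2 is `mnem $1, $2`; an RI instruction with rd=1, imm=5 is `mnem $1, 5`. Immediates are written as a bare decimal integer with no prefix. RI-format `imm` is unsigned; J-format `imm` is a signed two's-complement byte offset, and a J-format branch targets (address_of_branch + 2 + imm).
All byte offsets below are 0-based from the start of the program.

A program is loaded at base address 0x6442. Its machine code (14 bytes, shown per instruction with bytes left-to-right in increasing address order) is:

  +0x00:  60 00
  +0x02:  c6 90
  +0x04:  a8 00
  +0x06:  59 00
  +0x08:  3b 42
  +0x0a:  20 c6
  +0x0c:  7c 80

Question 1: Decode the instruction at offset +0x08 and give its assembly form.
off 0x08: read 3b 42 as big → 0x3b42
  opcode bits[15:11]=0x7: cmpi/RI
  [10:7] rd=6 = $6
  [6:0] imm=66 = 66

cmpi $6, 66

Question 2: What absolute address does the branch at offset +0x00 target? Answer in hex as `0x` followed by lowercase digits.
0x6444

off 0x00: read 60 00 as big → 0x6000
  top 5b → 0xc → goto [J]
  [10:0] imm=0 = 0
  target = base 0x6442 + off 0x00 + 2 + imm 0 = 0x6444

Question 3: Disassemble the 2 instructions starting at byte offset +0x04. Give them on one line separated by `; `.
halt; pop $2

+0x04: a8 00 ⇒ word 0xa800 (big)
  opcode bits[15:11]=0x15: halt/N
+0x06: 59 00 ⇒ word 0x5900 (big)
  opcode bits[15:11]=0xb: pop/R
  rd: (w>>7)&0xf=0x2 → $2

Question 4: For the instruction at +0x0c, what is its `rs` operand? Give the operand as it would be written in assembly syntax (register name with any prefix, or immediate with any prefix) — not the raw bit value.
off 0x0c: read 7c 80 as big → 0x7c80
  op=0x7c80>>11=0xf ⇒ bor (RR)
  rd: (w>>7)&0xf=0x9 → $9
  rs: (w>>3)&0xf=0x0 → $0

$0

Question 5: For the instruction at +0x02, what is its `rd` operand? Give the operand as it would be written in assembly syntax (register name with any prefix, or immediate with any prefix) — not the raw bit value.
$13

+0x02: c6 90 ⇒ word 0xc690 (big)
  op=0xc690>>11=0x18 ⇒ lsr (RR)
  rd: (w>>7)&0xf=0xd → $13
  rs: (w>>3)&0xf=0x2 → $2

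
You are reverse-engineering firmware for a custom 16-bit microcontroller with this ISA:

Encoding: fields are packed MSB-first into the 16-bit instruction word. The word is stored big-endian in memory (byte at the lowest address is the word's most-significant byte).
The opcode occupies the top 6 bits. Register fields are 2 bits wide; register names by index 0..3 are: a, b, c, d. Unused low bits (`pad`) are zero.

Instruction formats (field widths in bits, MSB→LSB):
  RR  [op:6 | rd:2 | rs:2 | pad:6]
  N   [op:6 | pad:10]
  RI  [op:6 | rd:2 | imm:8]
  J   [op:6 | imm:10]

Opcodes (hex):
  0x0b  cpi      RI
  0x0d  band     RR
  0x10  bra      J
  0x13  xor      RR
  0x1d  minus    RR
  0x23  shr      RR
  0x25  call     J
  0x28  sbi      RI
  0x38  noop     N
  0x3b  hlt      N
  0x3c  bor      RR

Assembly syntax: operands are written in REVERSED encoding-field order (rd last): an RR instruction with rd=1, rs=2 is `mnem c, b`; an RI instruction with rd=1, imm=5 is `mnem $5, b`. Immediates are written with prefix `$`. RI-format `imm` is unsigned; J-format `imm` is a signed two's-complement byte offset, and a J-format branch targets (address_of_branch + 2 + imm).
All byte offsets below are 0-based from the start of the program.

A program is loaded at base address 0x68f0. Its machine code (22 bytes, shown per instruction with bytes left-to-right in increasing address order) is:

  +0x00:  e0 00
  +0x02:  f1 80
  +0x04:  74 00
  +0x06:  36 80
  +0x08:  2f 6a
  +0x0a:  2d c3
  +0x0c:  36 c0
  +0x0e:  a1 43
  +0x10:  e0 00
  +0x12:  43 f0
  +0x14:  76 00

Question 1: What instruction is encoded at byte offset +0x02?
bor c, b

off 0x02: read f1 80 as big → 0xf180
  op=0xf180>>10=0x3c ⇒ bor (RR)
  [9:8] rd=1 = b
  [7:6] rs=2 = c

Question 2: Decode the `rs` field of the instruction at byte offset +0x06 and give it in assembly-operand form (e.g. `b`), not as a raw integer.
off 0x06: read 36 80 as big → 0x3680
  top 6b → 0xd → band [RR]
  rd@[9:8]=0x2 ⇒ c
  rs@[7:6]=0x2 ⇒ c

c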